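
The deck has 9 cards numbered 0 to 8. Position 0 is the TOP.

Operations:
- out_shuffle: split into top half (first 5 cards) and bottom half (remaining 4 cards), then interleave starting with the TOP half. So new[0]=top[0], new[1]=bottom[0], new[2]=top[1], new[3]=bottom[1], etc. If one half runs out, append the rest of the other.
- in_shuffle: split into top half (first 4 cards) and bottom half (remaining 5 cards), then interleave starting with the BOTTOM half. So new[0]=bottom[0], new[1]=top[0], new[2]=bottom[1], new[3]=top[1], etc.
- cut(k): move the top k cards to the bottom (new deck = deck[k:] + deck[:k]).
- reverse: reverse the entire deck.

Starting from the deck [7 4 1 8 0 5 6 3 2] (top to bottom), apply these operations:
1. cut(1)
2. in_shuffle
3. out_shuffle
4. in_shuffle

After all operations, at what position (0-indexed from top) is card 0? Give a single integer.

Answer: 2

Derivation:
After op 1 (cut(1)): [4 1 8 0 5 6 3 2 7]
After op 2 (in_shuffle): [5 4 6 1 3 8 2 0 7]
After op 3 (out_shuffle): [5 8 4 2 6 0 1 7 3]
After op 4 (in_shuffle): [6 5 0 8 1 4 7 2 3]
Card 0 is at position 2.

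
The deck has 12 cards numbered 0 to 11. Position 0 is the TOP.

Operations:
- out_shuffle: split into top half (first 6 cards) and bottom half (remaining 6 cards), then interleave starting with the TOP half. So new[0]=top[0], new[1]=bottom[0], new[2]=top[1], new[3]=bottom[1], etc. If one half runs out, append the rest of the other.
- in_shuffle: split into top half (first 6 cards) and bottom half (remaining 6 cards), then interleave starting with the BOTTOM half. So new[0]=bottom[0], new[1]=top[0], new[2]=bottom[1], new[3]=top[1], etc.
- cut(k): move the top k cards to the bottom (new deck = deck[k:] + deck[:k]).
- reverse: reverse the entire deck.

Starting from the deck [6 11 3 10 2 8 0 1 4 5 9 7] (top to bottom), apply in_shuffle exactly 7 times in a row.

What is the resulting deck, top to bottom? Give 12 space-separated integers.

After op 1 (in_shuffle): [0 6 1 11 4 3 5 10 9 2 7 8]
After op 2 (in_shuffle): [5 0 10 6 9 1 2 11 7 4 8 3]
After op 3 (in_shuffle): [2 5 11 0 7 10 4 6 8 9 3 1]
After op 4 (in_shuffle): [4 2 6 5 8 11 9 0 3 7 1 10]
After op 5 (in_shuffle): [9 4 0 2 3 6 7 5 1 8 10 11]
After op 6 (in_shuffle): [7 9 5 4 1 0 8 2 10 3 11 6]
After op 7 (in_shuffle): [8 7 2 9 10 5 3 4 11 1 6 0]

Answer: 8 7 2 9 10 5 3 4 11 1 6 0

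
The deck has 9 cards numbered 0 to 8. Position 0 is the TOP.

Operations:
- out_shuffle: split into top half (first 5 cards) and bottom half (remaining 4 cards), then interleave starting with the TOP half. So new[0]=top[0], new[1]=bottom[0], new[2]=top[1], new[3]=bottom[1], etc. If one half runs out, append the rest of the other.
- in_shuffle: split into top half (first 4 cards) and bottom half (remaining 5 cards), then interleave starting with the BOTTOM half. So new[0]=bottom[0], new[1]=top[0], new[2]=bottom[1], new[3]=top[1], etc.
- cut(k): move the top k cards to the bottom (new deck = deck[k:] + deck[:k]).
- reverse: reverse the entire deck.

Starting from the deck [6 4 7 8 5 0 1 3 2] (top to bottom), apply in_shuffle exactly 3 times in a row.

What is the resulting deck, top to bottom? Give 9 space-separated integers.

After op 1 (in_shuffle): [5 6 0 4 1 7 3 8 2]
After op 2 (in_shuffle): [1 5 7 6 3 0 8 4 2]
After op 3 (in_shuffle): [3 1 0 5 8 7 4 6 2]

Answer: 3 1 0 5 8 7 4 6 2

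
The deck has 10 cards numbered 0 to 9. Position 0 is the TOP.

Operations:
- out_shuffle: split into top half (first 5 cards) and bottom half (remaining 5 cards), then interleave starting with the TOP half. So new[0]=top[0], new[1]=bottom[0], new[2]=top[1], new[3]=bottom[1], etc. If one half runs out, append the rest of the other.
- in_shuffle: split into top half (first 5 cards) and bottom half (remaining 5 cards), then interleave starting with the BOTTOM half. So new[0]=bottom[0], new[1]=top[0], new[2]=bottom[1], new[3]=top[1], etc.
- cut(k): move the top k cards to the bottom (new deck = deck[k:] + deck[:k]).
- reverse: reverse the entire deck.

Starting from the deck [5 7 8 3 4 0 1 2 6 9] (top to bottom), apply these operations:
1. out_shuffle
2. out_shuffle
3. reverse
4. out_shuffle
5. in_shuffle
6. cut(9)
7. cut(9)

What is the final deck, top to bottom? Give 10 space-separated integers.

After op 1 (out_shuffle): [5 0 7 1 8 2 3 6 4 9]
After op 2 (out_shuffle): [5 2 0 3 7 6 1 4 8 9]
After op 3 (reverse): [9 8 4 1 6 7 3 0 2 5]
After op 4 (out_shuffle): [9 7 8 3 4 0 1 2 6 5]
After op 5 (in_shuffle): [0 9 1 7 2 8 6 3 5 4]
After op 6 (cut(9)): [4 0 9 1 7 2 8 6 3 5]
After op 7 (cut(9)): [5 4 0 9 1 7 2 8 6 3]

Answer: 5 4 0 9 1 7 2 8 6 3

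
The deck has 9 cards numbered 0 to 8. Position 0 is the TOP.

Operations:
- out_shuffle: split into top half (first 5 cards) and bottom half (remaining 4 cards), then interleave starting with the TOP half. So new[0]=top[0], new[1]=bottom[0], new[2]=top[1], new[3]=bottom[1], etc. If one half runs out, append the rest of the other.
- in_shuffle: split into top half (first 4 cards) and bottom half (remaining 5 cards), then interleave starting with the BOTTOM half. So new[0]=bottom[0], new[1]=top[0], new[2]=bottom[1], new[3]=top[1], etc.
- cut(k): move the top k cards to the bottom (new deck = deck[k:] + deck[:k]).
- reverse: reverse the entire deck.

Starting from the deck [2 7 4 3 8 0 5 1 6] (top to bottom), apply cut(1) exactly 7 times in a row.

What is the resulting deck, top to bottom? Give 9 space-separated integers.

After op 1 (cut(1)): [7 4 3 8 0 5 1 6 2]
After op 2 (cut(1)): [4 3 8 0 5 1 6 2 7]
After op 3 (cut(1)): [3 8 0 5 1 6 2 7 4]
After op 4 (cut(1)): [8 0 5 1 6 2 7 4 3]
After op 5 (cut(1)): [0 5 1 6 2 7 4 3 8]
After op 6 (cut(1)): [5 1 6 2 7 4 3 8 0]
After op 7 (cut(1)): [1 6 2 7 4 3 8 0 5]

Answer: 1 6 2 7 4 3 8 0 5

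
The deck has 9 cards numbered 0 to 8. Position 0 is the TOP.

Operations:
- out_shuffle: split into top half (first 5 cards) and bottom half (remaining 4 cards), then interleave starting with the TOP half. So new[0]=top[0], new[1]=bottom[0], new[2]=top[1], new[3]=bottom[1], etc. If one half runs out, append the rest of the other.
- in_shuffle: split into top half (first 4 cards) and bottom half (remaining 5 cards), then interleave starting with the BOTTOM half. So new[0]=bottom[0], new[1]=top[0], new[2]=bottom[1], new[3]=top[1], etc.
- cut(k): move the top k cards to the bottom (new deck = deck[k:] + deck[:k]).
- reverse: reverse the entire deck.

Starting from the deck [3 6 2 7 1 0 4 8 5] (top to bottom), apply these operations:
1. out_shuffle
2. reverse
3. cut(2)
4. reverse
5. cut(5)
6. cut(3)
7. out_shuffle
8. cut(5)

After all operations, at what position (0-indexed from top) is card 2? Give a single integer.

After op 1 (out_shuffle): [3 0 6 4 2 8 7 5 1]
After op 2 (reverse): [1 5 7 8 2 4 6 0 3]
After op 3 (cut(2)): [7 8 2 4 6 0 3 1 5]
After op 4 (reverse): [5 1 3 0 6 4 2 8 7]
After op 5 (cut(5)): [4 2 8 7 5 1 3 0 6]
After op 6 (cut(3)): [7 5 1 3 0 6 4 2 8]
After op 7 (out_shuffle): [7 6 5 4 1 2 3 8 0]
After op 8 (cut(5)): [2 3 8 0 7 6 5 4 1]
Card 2 is at position 0.

Answer: 0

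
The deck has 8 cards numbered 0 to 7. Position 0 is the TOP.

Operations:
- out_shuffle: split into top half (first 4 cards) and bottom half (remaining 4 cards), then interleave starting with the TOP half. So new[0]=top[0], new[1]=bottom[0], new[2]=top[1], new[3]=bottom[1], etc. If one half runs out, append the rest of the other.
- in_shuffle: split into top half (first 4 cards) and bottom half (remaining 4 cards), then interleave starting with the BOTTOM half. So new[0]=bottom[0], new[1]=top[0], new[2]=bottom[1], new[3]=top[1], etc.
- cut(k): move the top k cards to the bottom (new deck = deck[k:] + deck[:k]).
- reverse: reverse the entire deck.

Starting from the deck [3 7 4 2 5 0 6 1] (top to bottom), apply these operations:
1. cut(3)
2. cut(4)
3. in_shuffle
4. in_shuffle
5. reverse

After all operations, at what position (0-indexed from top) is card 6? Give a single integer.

After op 1 (cut(3)): [2 5 0 6 1 3 7 4]
After op 2 (cut(4)): [1 3 7 4 2 5 0 6]
After op 3 (in_shuffle): [2 1 5 3 0 7 6 4]
After op 4 (in_shuffle): [0 2 7 1 6 5 4 3]
After op 5 (reverse): [3 4 5 6 1 7 2 0]
Card 6 is at position 3.

Answer: 3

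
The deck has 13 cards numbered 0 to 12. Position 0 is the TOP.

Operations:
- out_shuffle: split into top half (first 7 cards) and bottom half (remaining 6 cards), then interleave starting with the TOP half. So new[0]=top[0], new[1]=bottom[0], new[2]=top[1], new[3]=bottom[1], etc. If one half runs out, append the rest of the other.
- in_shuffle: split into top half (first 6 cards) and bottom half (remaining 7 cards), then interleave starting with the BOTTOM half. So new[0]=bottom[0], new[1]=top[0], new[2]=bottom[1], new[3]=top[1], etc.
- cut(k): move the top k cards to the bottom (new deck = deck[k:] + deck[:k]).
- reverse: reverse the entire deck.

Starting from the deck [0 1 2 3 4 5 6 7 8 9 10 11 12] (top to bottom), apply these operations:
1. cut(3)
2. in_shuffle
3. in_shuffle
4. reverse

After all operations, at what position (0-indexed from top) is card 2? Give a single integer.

Answer: 0

Derivation:
After op 1 (cut(3)): [3 4 5 6 7 8 9 10 11 12 0 1 2]
After op 2 (in_shuffle): [9 3 10 4 11 5 12 6 0 7 1 8 2]
After op 3 (in_shuffle): [12 9 6 3 0 10 7 4 1 11 8 5 2]
After op 4 (reverse): [2 5 8 11 1 4 7 10 0 3 6 9 12]
Card 2 is at position 0.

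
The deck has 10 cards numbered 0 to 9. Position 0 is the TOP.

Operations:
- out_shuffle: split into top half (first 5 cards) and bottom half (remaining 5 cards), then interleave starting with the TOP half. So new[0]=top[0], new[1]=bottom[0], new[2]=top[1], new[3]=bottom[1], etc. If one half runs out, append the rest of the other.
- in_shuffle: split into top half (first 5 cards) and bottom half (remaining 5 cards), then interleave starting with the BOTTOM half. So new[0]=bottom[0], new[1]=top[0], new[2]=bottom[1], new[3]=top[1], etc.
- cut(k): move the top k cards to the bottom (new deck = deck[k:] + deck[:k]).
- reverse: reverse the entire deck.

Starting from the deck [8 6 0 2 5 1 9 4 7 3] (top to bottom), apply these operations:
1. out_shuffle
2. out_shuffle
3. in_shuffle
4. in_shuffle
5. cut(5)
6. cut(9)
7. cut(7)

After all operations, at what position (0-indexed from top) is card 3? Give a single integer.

Answer: 5

Derivation:
After op 1 (out_shuffle): [8 1 6 9 0 4 2 7 5 3]
After op 2 (out_shuffle): [8 4 1 2 6 7 9 5 0 3]
After op 3 (in_shuffle): [7 8 9 4 5 1 0 2 3 6]
After op 4 (in_shuffle): [1 7 0 8 2 9 3 4 6 5]
After op 5 (cut(5)): [9 3 4 6 5 1 7 0 8 2]
After op 6 (cut(9)): [2 9 3 4 6 5 1 7 0 8]
After op 7 (cut(7)): [7 0 8 2 9 3 4 6 5 1]
Card 3 is at position 5.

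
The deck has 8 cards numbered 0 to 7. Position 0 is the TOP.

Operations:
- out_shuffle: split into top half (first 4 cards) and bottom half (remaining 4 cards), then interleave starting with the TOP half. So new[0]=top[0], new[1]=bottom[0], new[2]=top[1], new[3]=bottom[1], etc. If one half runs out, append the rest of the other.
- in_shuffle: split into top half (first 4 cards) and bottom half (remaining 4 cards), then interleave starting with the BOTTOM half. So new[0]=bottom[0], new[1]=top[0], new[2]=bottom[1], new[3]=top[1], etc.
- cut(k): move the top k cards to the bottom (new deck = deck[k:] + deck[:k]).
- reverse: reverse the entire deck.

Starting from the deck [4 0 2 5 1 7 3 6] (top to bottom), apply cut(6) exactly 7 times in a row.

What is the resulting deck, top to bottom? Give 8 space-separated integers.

After op 1 (cut(6)): [3 6 4 0 2 5 1 7]
After op 2 (cut(6)): [1 7 3 6 4 0 2 5]
After op 3 (cut(6)): [2 5 1 7 3 6 4 0]
After op 4 (cut(6)): [4 0 2 5 1 7 3 6]
After op 5 (cut(6)): [3 6 4 0 2 5 1 7]
After op 6 (cut(6)): [1 7 3 6 4 0 2 5]
After op 7 (cut(6)): [2 5 1 7 3 6 4 0]

Answer: 2 5 1 7 3 6 4 0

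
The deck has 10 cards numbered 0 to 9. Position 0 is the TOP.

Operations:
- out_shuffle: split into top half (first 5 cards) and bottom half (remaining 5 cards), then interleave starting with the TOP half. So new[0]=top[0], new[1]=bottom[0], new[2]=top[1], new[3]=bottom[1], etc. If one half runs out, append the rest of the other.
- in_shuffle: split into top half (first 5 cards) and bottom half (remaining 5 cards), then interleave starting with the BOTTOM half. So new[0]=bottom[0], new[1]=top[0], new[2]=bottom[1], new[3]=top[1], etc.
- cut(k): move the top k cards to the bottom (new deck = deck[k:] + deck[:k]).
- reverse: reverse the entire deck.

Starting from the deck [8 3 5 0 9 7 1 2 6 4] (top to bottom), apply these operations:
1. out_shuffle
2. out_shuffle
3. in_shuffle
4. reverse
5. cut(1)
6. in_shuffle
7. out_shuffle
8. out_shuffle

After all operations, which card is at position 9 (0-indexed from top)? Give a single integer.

After op 1 (out_shuffle): [8 7 3 1 5 2 0 6 9 4]
After op 2 (out_shuffle): [8 2 7 0 3 6 1 9 5 4]
After op 3 (in_shuffle): [6 8 1 2 9 7 5 0 4 3]
After op 4 (reverse): [3 4 0 5 7 9 2 1 8 6]
After op 5 (cut(1)): [4 0 5 7 9 2 1 8 6 3]
After op 6 (in_shuffle): [2 4 1 0 8 5 6 7 3 9]
After op 7 (out_shuffle): [2 5 4 6 1 7 0 3 8 9]
After op 8 (out_shuffle): [2 7 5 0 4 3 6 8 1 9]
Position 9: card 9.

Answer: 9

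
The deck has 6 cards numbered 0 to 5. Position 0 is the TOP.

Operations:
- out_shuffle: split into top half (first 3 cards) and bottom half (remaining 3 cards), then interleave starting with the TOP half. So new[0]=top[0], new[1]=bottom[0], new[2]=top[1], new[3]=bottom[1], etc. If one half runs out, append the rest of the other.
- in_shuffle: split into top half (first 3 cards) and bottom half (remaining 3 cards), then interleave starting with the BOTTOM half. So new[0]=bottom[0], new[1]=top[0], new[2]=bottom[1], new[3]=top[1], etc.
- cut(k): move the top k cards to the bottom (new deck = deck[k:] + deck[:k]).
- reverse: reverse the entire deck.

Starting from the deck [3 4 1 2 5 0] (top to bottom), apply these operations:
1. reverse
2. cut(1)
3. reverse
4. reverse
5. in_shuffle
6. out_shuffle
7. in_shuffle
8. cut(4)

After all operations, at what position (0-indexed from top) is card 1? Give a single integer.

Answer: 0

Derivation:
After op 1 (reverse): [0 5 2 1 4 3]
After op 2 (cut(1)): [5 2 1 4 3 0]
After op 3 (reverse): [0 3 4 1 2 5]
After op 4 (reverse): [5 2 1 4 3 0]
After op 5 (in_shuffle): [4 5 3 2 0 1]
After op 6 (out_shuffle): [4 2 5 0 3 1]
After op 7 (in_shuffle): [0 4 3 2 1 5]
After op 8 (cut(4)): [1 5 0 4 3 2]
Card 1 is at position 0.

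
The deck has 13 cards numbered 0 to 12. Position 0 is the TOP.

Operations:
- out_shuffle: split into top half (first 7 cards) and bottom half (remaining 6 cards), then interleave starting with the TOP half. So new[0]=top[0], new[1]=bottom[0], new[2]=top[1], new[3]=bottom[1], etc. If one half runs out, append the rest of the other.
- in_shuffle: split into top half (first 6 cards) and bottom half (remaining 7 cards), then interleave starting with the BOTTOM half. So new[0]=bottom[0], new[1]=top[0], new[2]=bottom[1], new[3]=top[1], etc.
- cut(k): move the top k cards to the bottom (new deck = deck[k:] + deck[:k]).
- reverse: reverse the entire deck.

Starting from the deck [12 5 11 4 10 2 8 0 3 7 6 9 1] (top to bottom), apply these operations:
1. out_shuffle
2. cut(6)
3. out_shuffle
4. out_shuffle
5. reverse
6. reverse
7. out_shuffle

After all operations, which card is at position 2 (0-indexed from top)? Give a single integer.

Answer: 3

Derivation:
After op 1 (out_shuffle): [12 0 5 3 11 7 4 6 10 9 2 1 8]
After op 2 (cut(6)): [4 6 10 9 2 1 8 12 0 5 3 11 7]
After op 3 (out_shuffle): [4 12 6 0 10 5 9 3 2 11 1 7 8]
After op 4 (out_shuffle): [4 3 12 2 6 11 0 1 10 7 5 8 9]
After op 5 (reverse): [9 8 5 7 10 1 0 11 6 2 12 3 4]
After op 6 (reverse): [4 3 12 2 6 11 0 1 10 7 5 8 9]
After op 7 (out_shuffle): [4 1 3 10 12 7 2 5 6 8 11 9 0]
Position 2: card 3.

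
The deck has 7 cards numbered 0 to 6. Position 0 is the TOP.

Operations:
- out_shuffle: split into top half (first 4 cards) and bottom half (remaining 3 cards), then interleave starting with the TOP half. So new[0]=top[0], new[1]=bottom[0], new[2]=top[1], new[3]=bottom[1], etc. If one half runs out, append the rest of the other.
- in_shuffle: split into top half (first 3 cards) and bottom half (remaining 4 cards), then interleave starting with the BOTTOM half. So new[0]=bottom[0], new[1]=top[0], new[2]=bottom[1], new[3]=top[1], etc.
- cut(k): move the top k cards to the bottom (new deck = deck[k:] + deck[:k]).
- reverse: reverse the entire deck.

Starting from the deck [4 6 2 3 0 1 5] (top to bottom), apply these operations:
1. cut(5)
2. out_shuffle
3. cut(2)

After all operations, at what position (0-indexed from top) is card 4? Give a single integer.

Answer: 2

Derivation:
After op 1 (cut(5)): [1 5 4 6 2 3 0]
After op 2 (out_shuffle): [1 2 5 3 4 0 6]
After op 3 (cut(2)): [5 3 4 0 6 1 2]
Card 4 is at position 2.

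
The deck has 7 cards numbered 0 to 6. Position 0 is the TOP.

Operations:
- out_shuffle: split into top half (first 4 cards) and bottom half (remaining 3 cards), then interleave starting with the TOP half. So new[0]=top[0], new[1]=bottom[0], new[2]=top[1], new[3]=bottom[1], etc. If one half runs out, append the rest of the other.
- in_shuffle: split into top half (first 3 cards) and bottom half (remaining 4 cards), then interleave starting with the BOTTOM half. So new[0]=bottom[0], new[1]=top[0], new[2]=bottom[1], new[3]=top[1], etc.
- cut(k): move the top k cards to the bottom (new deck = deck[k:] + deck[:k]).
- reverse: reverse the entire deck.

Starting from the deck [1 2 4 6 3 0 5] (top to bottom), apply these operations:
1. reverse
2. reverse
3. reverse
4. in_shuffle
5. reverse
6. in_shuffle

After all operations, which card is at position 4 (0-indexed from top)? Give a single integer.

After op 1 (reverse): [5 0 3 6 4 2 1]
After op 2 (reverse): [1 2 4 6 3 0 5]
After op 3 (reverse): [5 0 3 6 4 2 1]
After op 4 (in_shuffle): [6 5 4 0 2 3 1]
After op 5 (reverse): [1 3 2 0 4 5 6]
After op 6 (in_shuffle): [0 1 4 3 5 2 6]
Position 4: card 5.

Answer: 5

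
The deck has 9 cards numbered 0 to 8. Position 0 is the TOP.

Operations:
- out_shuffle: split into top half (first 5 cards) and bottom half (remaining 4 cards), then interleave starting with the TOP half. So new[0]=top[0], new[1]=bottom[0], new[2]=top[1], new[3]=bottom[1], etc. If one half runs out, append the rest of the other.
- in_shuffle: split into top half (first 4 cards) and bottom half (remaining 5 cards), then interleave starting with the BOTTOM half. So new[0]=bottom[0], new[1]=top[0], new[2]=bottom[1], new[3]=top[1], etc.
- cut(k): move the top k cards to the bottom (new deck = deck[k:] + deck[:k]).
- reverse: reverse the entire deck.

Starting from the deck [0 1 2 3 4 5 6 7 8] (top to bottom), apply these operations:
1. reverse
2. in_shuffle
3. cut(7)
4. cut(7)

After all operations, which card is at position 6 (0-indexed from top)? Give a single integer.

After op 1 (reverse): [8 7 6 5 4 3 2 1 0]
After op 2 (in_shuffle): [4 8 3 7 2 6 1 5 0]
After op 3 (cut(7)): [5 0 4 8 3 7 2 6 1]
After op 4 (cut(7)): [6 1 5 0 4 8 3 7 2]
Position 6: card 3.

Answer: 3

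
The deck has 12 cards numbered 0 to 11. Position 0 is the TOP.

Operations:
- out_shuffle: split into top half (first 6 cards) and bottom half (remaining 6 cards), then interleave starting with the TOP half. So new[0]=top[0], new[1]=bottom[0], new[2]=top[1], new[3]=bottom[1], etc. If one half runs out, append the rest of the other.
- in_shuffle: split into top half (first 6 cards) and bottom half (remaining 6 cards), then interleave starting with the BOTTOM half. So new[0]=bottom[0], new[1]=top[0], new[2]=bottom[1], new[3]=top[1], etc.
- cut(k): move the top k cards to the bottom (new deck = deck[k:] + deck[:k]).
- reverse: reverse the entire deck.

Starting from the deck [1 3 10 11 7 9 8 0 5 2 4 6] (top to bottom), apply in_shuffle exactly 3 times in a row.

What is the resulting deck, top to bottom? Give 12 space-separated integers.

Answer: 7 2 3 8 6 11 5 1 9 4 10 0

Derivation:
After op 1 (in_shuffle): [8 1 0 3 5 10 2 11 4 7 6 9]
After op 2 (in_shuffle): [2 8 11 1 4 0 7 3 6 5 9 10]
After op 3 (in_shuffle): [7 2 3 8 6 11 5 1 9 4 10 0]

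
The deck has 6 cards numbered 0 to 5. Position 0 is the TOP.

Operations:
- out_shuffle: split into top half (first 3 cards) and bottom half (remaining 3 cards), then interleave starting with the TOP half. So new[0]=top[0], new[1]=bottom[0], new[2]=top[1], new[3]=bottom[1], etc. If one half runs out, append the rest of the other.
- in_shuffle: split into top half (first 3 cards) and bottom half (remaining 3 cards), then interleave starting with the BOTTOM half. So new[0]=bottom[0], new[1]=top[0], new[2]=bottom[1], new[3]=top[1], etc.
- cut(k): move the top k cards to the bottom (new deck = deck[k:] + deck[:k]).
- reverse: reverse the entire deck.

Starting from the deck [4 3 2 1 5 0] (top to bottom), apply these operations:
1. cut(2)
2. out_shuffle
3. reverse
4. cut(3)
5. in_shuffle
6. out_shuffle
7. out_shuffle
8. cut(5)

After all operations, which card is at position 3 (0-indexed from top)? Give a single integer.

After op 1 (cut(2)): [2 1 5 0 4 3]
After op 2 (out_shuffle): [2 0 1 4 5 3]
After op 3 (reverse): [3 5 4 1 0 2]
After op 4 (cut(3)): [1 0 2 3 5 4]
After op 5 (in_shuffle): [3 1 5 0 4 2]
After op 6 (out_shuffle): [3 0 1 4 5 2]
After op 7 (out_shuffle): [3 4 0 5 1 2]
After op 8 (cut(5)): [2 3 4 0 5 1]
Position 3: card 0.

Answer: 0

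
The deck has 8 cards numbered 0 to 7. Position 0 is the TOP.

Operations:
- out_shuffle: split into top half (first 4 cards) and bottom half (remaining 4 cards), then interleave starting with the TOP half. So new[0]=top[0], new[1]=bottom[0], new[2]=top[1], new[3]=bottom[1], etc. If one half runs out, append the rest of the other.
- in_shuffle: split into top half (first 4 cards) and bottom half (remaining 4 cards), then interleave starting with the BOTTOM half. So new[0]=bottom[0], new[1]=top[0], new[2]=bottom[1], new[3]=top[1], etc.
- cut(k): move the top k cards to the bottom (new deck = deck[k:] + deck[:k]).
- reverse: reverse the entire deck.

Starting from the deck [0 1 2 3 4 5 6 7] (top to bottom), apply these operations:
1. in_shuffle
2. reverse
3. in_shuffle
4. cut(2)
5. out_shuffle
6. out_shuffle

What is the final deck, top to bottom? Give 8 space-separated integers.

After op 1 (in_shuffle): [4 0 5 1 6 2 7 3]
After op 2 (reverse): [3 7 2 6 1 5 0 4]
After op 3 (in_shuffle): [1 3 5 7 0 2 4 6]
After op 4 (cut(2)): [5 7 0 2 4 6 1 3]
After op 5 (out_shuffle): [5 4 7 6 0 1 2 3]
After op 6 (out_shuffle): [5 0 4 1 7 2 6 3]

Answer: 5 0 4 1 7 2 6 3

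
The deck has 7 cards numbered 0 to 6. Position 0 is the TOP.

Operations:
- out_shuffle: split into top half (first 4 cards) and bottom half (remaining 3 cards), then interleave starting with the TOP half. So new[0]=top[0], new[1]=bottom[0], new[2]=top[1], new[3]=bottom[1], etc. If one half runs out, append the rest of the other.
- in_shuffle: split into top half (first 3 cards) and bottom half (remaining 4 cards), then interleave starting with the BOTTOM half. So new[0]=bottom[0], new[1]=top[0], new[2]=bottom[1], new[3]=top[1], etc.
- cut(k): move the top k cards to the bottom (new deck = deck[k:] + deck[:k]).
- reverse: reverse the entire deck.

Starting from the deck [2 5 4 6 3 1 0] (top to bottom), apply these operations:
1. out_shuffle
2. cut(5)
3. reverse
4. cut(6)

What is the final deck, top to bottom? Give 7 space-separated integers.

Answer: 0 4 1 5 3 2 6

Derivation:
After op 1 (out_shuffle): [2 3 5 1 4 0 6]
After op 2 (cut(5)): [0 6 2 3 5 1 4]
After op 3 (reverse): [4 1 5 3 2 6 0]
After op 4 (cut(6)): [0 4 1 5 3 2 6]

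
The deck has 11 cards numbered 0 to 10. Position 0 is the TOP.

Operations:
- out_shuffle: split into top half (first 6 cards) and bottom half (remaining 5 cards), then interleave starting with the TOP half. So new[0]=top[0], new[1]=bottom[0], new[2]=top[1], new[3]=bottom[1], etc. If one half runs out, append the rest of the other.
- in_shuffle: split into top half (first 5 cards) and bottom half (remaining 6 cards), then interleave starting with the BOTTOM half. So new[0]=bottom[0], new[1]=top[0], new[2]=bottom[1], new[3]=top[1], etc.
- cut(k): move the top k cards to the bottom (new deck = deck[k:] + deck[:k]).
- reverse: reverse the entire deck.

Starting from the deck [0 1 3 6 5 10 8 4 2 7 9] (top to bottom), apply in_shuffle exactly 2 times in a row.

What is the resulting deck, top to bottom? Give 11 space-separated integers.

After op 1 (in_shuffle): [10 0 8 1 4 3 2 6 7 5 9]
After op 2 (in_shuffle): [3 10 2 0 6 8 7 1 5 4 9]

Answer: 3 10 2 0 6 8 7 1 5 4 9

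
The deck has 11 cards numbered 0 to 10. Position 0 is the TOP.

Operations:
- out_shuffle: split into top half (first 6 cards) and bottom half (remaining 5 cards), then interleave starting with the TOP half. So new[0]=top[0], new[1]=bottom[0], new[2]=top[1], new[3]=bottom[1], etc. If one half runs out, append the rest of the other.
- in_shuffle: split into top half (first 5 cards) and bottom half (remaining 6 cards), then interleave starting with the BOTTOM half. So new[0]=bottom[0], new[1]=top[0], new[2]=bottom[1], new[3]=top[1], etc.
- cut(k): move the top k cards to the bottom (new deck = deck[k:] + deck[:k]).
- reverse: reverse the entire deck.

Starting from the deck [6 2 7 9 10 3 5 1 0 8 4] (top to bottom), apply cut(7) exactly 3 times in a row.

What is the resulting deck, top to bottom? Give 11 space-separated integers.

After op 1 (cut(7)): [1 0 8 4 6 2 7 9 10 3 5]
After op 2 (cut(7)): [9 10 3 5 1 0 8 4 6 2 7]
After op 3 (cut(7)): [4 6 2 7 9 10 3 5 1 0 8]

Answer: 4 6 2 7 9 10 3 5 1 0 8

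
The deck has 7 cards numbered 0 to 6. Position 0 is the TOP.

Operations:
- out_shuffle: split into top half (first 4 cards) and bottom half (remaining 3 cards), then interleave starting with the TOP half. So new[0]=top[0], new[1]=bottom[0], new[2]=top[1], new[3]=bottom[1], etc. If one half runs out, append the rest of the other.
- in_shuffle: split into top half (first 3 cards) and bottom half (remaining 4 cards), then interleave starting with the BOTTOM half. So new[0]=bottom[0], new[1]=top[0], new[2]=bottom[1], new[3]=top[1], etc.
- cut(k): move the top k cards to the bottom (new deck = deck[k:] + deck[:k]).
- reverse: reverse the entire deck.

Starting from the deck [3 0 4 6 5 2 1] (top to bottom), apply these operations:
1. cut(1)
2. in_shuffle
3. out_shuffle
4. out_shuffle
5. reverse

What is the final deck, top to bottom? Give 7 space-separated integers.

Answer: 6 4 0 3 1 2 5

Derivation:
After op 1 (cut(1)): [0 4 6 5 2 1 3]
After op 2 (in_shuffle): [5 0 2 4 1 6 3]
After op 3 (out_shuffle): [5 1 0 6 2 3 4]
After op 4 (out_shuffle): [5 2 1 3 0 4 6]
After op 5 (reverse): [6 4 0 3 1 2 5]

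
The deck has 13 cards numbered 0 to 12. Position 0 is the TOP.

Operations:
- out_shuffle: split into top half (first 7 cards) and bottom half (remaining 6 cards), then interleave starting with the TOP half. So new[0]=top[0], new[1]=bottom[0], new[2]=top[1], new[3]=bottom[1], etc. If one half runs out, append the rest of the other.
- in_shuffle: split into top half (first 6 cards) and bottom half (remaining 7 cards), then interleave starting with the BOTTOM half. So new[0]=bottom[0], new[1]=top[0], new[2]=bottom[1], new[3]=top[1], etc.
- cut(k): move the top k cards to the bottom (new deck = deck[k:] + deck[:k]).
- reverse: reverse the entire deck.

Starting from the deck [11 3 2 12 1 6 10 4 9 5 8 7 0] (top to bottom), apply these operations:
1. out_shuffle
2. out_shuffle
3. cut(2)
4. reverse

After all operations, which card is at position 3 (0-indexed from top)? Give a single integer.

Answer: 10

Derivation:
After op 1 (out_shuffle): [11 4 3 9 2 5 12 8 1 7 6 0 10]
After op 2 (out_shuffle): [11 8 4 1 3 7 9 6 2 0 5 10 12]
After op 3 (cut(2)): [4 1 3 7 9 6 2 0 5 10 12 11 8]
After op 4 (reverse): [8 11 12 10 5 0 2 6 9 7 3 1 4]
Position 3: card 10.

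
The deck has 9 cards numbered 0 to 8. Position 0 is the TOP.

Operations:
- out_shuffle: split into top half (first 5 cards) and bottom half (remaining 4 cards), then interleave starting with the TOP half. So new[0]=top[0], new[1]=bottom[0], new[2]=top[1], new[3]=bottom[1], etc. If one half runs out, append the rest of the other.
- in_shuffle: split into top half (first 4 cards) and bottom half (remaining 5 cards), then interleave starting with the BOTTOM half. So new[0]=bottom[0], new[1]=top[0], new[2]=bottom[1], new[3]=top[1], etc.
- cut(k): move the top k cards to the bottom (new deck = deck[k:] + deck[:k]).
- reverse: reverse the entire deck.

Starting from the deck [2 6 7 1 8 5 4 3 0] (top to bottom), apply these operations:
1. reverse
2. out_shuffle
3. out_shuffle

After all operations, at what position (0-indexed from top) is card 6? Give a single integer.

Answer: 1

Derivation:
After op 1 (reverse): [0 3 4 5 8 1 7 6 2]
After op 2 (out_shuffle): [0 1 3 7 4 6 5 2 8]
After op 3 (out_shuffle): [0 6 1 5 3 2 7 8 4]
Card 6 is at position 1.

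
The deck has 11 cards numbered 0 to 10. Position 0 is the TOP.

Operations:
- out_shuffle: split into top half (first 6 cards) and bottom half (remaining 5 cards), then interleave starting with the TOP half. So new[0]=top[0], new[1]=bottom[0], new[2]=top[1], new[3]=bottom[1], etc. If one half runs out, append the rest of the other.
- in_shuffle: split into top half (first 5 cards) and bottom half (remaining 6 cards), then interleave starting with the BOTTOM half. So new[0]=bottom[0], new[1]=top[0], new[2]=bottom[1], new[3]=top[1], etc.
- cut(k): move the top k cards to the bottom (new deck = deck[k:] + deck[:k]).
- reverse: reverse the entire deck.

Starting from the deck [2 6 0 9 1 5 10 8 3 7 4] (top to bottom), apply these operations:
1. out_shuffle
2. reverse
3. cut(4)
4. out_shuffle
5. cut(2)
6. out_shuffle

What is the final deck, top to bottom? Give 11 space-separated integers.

Answer: 3 6 5 7 0 10 4 9 8 2 1

Derivation:
After op 1 (out_shuffle): [2 10 6 8 0 3 9 7 1 4 5]
After op 2 (reverse): [5 4 1 7 9 3 0 8 6 10 2]
After op 3 (cut(4)): [9 3 0 8 6 10 2 5 4 1 7]
After op 4 (out_shuffle): [9 2 3 5 0 4 8 1 6 7 10]
After op 5 (cut(2)): [3 5 0 4 8 1 6 7 10 9 2]
After op 6 (out_shuffle): [3 6 5 7 0 10 4 9 8 2 1]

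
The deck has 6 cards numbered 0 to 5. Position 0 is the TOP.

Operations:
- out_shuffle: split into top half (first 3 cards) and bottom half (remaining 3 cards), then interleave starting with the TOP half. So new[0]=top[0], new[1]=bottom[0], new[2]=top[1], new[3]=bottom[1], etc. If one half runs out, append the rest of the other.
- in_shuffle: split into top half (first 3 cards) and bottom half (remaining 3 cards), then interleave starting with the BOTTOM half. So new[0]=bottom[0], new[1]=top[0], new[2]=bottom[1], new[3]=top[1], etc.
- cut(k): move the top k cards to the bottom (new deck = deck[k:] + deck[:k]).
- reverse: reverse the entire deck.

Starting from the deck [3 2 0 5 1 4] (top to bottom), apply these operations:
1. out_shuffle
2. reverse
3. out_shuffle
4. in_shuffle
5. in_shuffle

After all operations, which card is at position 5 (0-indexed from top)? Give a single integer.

Answer: 1

Derivation:
After op 1 (out_shuffle): [3 5 2 1 0 4]
After op 2 (reverse): [4 0 1 2 5 3]
After op 3 (out_shuffle): [4 2 0 5 1 3]
After op 4 (in_shuffle): [5 4 1 2 3 0]
After op 5 (in_shuffle): [2 5 3 4 0 1]
Position 5: card 1.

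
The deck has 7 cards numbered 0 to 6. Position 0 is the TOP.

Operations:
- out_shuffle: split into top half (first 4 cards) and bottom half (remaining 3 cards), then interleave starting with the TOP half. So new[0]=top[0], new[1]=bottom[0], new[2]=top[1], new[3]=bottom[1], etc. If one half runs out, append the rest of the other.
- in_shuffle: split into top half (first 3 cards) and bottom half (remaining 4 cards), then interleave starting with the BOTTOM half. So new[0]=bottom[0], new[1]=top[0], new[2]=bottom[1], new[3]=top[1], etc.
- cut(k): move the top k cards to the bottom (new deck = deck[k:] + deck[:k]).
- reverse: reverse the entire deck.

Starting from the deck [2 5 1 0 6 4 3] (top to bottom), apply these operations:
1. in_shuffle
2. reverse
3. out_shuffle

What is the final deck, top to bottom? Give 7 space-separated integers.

Answer: 3 6 1 2 4 0 5

Derivation:
After op 1 (in_shuffle): [0 2 6 5 4 1 3]
After op 2 (reverse): [3 1 4 5 6 2 0]
After op 3 (out_shuffle): [3 6 1 2 4 0 5]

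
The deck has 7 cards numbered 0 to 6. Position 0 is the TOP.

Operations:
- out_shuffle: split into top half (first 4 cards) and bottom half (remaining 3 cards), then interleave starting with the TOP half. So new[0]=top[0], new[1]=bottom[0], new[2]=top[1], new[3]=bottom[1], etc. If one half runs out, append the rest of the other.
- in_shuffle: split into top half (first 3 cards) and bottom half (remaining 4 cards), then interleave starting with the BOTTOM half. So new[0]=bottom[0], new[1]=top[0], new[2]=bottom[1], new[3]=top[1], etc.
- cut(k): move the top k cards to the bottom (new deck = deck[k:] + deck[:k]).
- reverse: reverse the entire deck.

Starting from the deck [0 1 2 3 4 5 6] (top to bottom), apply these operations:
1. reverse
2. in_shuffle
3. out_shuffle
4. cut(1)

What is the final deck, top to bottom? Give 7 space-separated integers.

Answer: 1 6 4 2 0 5 3

Derivation:
After op 1 (reverse): [6 5 4 3 2 1 0]
After op 2 (in_shuffle): [3 6 2 5 1 4 0]
After op 3 (out_shuffle): [3 1 6 4 2 0 5]
After op 4 (cut(1)): [1 6 4 2 0 5 3]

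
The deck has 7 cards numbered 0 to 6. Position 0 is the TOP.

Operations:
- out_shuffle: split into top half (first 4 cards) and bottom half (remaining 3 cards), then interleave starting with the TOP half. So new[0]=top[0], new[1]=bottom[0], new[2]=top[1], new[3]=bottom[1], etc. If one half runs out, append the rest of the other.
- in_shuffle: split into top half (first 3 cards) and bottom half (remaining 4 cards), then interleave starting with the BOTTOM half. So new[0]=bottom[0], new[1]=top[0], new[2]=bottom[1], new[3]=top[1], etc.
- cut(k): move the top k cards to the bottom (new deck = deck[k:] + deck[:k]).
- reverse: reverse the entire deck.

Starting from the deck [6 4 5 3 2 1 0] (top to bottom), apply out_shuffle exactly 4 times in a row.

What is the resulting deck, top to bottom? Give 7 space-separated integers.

After op 1 (out_shuffle): [6 2 4 1 5 0 3]
After op 2 (out_shuffle): [6 5 2 0 4 3 1]
After op 3 (out_shuffle): [6 4 5 3 2 1 0]
After op 4 (out_shuffle): [6 2 4 1 5 0 3]

Answer: 6 2 4 1 5 0 3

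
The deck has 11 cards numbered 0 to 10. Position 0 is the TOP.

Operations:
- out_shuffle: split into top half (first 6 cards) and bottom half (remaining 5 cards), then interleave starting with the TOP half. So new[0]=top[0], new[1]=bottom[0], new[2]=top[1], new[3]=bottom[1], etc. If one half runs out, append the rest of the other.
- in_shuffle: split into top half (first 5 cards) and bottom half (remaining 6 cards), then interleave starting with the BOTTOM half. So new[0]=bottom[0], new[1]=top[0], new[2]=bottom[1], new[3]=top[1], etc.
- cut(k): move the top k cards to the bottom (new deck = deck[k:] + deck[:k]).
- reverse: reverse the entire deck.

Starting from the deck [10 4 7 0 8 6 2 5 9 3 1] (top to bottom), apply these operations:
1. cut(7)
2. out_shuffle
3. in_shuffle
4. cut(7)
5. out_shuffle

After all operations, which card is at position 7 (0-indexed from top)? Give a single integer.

After op 1 (cut(7)): [5 9 3 1 10 4 7 0 8 6 2]
After op 2 (out_shuffle): [5 7 9 0 3 8 1 6 10 2 4]
After op 3 (in_shuffle): [8 5 1 7 6 9 10 0 2 3 4]
After op 4 (cut(7)): [0 2 3 4 8 5 1 7 6 9 10]
After op 5 (out_shuffle): [0 1 2 7 3 6 4 9 8 10 5]
Position 7: card 9.

Answer: 9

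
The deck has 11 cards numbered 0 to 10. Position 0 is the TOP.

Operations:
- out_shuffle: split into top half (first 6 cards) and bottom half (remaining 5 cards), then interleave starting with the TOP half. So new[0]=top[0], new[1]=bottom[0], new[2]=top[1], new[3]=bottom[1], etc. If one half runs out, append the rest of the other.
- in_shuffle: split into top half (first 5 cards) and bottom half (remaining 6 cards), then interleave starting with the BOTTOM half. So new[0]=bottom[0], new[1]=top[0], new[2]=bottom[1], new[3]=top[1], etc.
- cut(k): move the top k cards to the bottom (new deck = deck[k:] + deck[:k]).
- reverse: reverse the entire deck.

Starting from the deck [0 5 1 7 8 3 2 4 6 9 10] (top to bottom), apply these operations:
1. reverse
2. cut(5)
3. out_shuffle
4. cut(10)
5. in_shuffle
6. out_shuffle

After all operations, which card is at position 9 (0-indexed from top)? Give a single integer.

After op 1 (reverse): [10 9 6 4 2 3 8 7 1 5 0]
After op 2 (cut(5)): [3 8 7 1 5 0 10 9 6 4 2]
After op 3 (out_shuffle): [3 10 8 9 7 6 1 4 5 2 0]
After op 4 (cut(10)): [0 3 10 8 9 7 6 1 4 5 2]
After op 5 (in_shuffle): [7 0 6 3 1 10 4 8 5 9 2]
After op 6 (out_shuffle): [7 4 0 8 6 5 3 9 1 2 10]
Position 9: card 2.

Answer: 2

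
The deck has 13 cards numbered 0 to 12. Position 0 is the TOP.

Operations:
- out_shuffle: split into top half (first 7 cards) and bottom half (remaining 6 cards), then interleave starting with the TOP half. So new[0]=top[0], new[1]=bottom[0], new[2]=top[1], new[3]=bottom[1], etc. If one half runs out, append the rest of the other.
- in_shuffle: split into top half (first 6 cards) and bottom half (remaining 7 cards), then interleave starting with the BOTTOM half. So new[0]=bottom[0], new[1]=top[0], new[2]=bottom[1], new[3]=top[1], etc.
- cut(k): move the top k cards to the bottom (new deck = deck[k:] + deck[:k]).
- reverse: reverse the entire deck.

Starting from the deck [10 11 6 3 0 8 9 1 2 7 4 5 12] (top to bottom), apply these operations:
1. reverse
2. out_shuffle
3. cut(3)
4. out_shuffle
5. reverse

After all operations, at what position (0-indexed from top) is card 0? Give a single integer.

After op 1 (reverse): [12 5 4 7 2 1 9 8 0 3 6 11 10]
After op 2 (out_shuffle): [12 8 5 0 4 3 7 6 2 11 1 10 9]
After op 3 (cut(3)): [0 4 3 7 6 2 11 1 10 9 12 8 5]
After op 4 (out_shuffle): [0 1 4 10 3 9 7 12 6 8 2 5 11]
After op 5 (reverse): [11 5 2 8 6 12 7 9 3 10 4 1 0]
Card 0 is at position 12.

Answer: 12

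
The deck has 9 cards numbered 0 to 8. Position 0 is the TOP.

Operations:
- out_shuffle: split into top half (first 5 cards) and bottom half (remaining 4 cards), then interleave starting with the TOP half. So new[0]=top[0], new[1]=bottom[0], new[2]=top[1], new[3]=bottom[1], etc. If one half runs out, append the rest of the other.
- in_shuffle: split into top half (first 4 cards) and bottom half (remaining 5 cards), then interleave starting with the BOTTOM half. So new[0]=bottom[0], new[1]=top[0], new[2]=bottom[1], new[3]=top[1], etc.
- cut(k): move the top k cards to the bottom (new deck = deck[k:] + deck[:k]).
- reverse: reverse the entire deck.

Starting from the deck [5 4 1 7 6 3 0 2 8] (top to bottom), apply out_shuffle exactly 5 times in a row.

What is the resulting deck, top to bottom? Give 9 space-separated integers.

After op 1 (out_shuffle): [5 3 4 0 1 2 7 8 6]
After op 2 (out_shuffle): [5 2 3 7 4 8 0 6 1]
After op 3 (out_shuffle): [5 8 2 0 3 6 7 1 4]
After op 4 (out_shuffle): [5 6 8 7 2 1 0 4 3]
After op 5 (out_shuffle): [5 1 6 0 8 4 7 3 2]

Answer: 5 1 6 0 8 4 7 3 2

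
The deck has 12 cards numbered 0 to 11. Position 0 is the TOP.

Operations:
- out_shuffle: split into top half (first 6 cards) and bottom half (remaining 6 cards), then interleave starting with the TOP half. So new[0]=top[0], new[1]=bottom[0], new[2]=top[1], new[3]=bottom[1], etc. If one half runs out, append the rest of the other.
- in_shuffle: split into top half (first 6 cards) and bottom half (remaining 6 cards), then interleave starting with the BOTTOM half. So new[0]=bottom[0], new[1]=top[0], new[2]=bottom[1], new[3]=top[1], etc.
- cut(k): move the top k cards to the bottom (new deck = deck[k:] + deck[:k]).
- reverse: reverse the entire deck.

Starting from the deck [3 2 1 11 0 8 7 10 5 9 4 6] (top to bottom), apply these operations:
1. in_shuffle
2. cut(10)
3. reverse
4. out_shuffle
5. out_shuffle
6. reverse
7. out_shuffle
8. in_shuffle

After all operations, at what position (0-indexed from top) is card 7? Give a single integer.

Answer: 11

Derivation:
After op 1 (in_shuffle): [7 3 10 2 5 1 9 11 4 0 6 8]
After op 2 (cut(10)): [6 8 7 3 10 2 5 1 9 11 4 0]
After op 3 (reverse): [0 4 11 9 1 5 2 10 3 7 8 6]
After op 4 (out_shuffle): [0 2 4 10 11 3 9 7 1 8 5 6]
After op 5 (out_shuffle): [0 9 2 7 4 1 10 8 11 5 3 6]
After op 6 (reverse): [6 3 5 11 8 10 1 4 7 2 9 0]
After op 7 (out_shuffle): [6 1 3 4 5 7 11 2 8 9 10 0]
After op 8 (in_shuffle): [11 6 2 1 8 3 9 4 10 5 0 7]
Card 7 is at position 11.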